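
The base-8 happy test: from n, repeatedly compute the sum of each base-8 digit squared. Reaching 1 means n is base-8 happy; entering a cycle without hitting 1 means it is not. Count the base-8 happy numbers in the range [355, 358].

355: 355 → 50 → 40 → 25 → 10 → 5 → 25  — not base-8 happy
356: 356 → 57 → 50 → 40 → 25 → 10 → 5 → 25  — not base-8 happy
357: 357 → 66 → 5 → 25 → 10 → 5  — not base-8 happy
358: 358 → 77 → 27 → 18 → 8 → 1  — base-8 happy
base-8 happy: 358

1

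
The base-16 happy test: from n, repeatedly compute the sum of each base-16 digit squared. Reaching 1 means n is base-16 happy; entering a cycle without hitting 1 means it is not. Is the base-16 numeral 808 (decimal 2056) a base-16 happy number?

base-16 happy

2056 = (8,0,8)_16 → 128
128 = (8,0)_16 → 64
64 = (4,0)_16 → 16
16 = (1,0)_16 → 1  — reached 1.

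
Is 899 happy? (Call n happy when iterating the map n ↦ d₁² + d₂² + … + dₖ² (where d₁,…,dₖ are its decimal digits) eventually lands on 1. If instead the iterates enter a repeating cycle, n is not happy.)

happy

899 → 8² + 9² + 9² = 226
226 → 2² + 2² + 6² = 44
44 → 4² + 4² = 32
32 → 3² + 2² = 13
13 → 1² + 3² = 10
10 → 1² + 0² = 1  — reached 1.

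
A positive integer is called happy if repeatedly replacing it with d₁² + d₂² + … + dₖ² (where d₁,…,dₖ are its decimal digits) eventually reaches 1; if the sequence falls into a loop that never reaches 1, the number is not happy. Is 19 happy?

19 → 1² + 9² = 82
82 → 8² + 2² = 68
68 → 6² + 8² = 100
100 → 1² + 0² + 0² = 1  — reached 1.

happy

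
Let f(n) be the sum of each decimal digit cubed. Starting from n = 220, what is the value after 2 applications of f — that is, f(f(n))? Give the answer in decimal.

220 → 2³ + 2³ + 0³ = 16
16 → 1³ + 6³ = 217

217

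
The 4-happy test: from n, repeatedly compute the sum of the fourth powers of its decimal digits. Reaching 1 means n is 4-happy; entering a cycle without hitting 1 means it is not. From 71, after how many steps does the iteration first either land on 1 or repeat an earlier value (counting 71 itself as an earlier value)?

71 → 2402
2402 → 288
288 → 8208
8208 → 8208  — 8208 repeats.
That took 4 steps.

4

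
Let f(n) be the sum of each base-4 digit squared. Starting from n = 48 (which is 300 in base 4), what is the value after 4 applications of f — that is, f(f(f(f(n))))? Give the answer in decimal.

48 = (3,0,0)_4 → 3² + 0² + 0² = 9
9 = (2,1)_4 → 2² + 1² = 5
5 = (1,1)_4 → 1² + 1² = 2
2 = (2)_4 → 2² = 4

4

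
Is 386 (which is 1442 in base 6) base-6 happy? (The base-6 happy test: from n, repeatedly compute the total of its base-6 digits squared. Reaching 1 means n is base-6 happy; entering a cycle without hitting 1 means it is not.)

386 = (1,4,4,2)_6 → 1² + 4² + 4² + 2² = 1 + 16 + 16 + 4 = 37
37 = (1,0,1)_6 → 1² + 0² + 1² = 1 + 0 + 1 = 2
2 = (2)_6 → 2² = 4
4 = (4)_6 → 4² = 16
16 = (2,4)_6 → 2² + 4² = 4 + 16 = 20
20 = (3,2)_6 → 3² + 2² = 9 + 4 = 13
13 = (2,1)_6 → 2² + 1² = 4 + 1 = 5
5 = (5)_6 → 5² = 25
25 = (4,1)_6 → 4² + 1² = 16 + 1 = 17
17 = (2,5)_6 → 2² + 5² = 4 + 25 = 29
29 = (4,5)_6 → 4² + 5² = 16 + 25 = 41
41 = (1,0,5)_6 → 1² + 0² + 5² = 1 + 0 + 25 = 26
26 = (4,2)_6 → 4² + 2² = 16 + 4 = 20  — 20 already seen; the sequence cycles without reaching 1.

not base-6 happy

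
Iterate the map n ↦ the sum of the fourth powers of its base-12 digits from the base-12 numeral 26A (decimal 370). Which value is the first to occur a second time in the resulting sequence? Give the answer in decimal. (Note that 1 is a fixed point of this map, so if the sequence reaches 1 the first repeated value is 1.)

11312

370 = (2,6,10)_12 → 2⁴ + 6⁴ + 10⁴ = 16 + 1296 + 10000 = 11312
11312 = (6,6,6,8)_12 → 6⁴ + 6⁴ + 6⁴ + 8⁴ = 1296 + 1296 + 1296 + 4096 = 7984
7984 = (4,7,5,4)_12 → 4⁴ + 7⁴ + 5⁴ + 4⁴ = 256 + 2401 + 625 + 256 = 3538
3538 = (2,0,6,10)_12 → 2⁴ + 0⁴ + 6⁴ + 10⁴ = 16 + 0 + 1296 + 10000 = 11312  — 11312 already appeared earlier.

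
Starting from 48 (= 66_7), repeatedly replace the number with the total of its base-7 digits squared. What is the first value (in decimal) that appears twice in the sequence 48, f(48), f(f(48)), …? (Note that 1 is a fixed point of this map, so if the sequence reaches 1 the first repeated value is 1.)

4

48 = (6,6)_7 → 72
72 = (1,3,2)_7 → 14
14 = (2,0)_7 → 4
4 = (4)_7 → 16
16 = (2,2)_7 → 8
8 = (1,1)_7 → 2
2 = (2)_7 → 4  — 4 already appeared earlier.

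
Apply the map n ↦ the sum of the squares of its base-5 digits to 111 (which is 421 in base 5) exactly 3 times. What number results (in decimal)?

13

111 = (4,2,1)_5 → 4² + 2² + 1² = 16 + 4 + 1 = 21
21 = (4,1)_5 → 4² + 1² = 16 + 1 = 17
17 = (3,2)_5 → 3² + 2² = 9 + 4 = 13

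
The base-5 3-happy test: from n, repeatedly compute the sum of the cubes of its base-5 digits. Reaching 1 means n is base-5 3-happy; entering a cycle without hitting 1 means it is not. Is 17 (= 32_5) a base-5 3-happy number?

17 = (3,2)_5 → 3³ + 2³ = 27 + 8 = 35
35 = (1,2,0)_5 → 1³ + 2³ + 0³ = 1 + 8 + 0 = 9
9 = (1,4)_5 → 1³ + 4³ = 1 + 64 = 65
65 = (2,3,0)_5 → 2³ + 3³ + 0³ = 8 + 27 + 0 = 35  — 35 already seen; the sequence cycles without reaching 1.

not base-5 3-happy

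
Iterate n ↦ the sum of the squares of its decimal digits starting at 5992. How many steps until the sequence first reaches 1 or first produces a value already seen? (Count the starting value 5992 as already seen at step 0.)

12

5992 → 5² + 9² + 9² + 2² = 191
191 → 1² + 9² + 1² = 83
83 → 8² + 3² = 73
73 → 7² + 3² = 58
58 → 5² + 8² = 89
89 → 8² + 9² = 145
145 → 1² + 4² + 5² = 42
42 → 4² + 2² = 20
20 → 2² + 0² = 4
4 → 4² = 16
16 → 1² + 6² = 37
37 → 3² + 7² = 58  — 58 repeats.
That took 12 steps.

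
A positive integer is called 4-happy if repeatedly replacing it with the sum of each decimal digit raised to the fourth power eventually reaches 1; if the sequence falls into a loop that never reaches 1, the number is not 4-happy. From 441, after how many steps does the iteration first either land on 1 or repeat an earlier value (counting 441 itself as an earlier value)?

441 → 4⁴ + 4⁴ + 1⁴ = 513
513 → 5⁴ + 1⁴ + 3⁴ = 707
707 → 7⁴ + 0⁴ + 7⁴ = 4802
4802 → 4⁴ + 8⁴ + 0⁴ + 2⁴ = 4368
4368 → 4⁴ + 3⁴ + 6⁴ + 8⁴ = 5729
5729 → 5⁴ + 7⁴ + 2⁴ + 9⁴ = 9603
9603 → 9⁴ + 6⁴ + 0⁴ + 3⁴ = 7938
7938 → 7⁴ + 9⁴ + 3⁴ + 8⁴ = 13139
13139 → 1⁴ + 3⁴ + 1⁴ + 3⁴ + 9⁴ = 6725
6725 → 6⁴ + 7⁴ + 2⁴ + 5⁴ = 4338
4338 → 4⁴ + 3⁴ + 3⁴ + 8⁴ = 4514
4514 → 4⁴ + 5⁴ + 1⁴ + 4⁴ = 1138
1138 → 1⁴ + 1⁴ + 3⁴ + 8⁴ = 4179
4179 → 4⁴ + 1⁴ + 7⁴ + 9⁴ = 9219
9219 → 9⁴ + 2⁴ + 1⁴ + 9⁴ = 13139  — 13139 repeats.
That took 15 steps.

15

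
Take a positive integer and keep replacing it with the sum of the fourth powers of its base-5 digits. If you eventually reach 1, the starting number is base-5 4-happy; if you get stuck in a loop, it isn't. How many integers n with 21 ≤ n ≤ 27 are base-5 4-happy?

1

21: 21 → 257 → 33 → 83 → 163 → 99 → 593 → 499 → 849 → 595 → 593  — not base-5 4-happy
22: 22 → 272 → 288 → 114 → 528 → 338 → 194 → 354 → 528  — not base-5 4-happy
23: 23 → 337 → 129 → 257 → 33 → 83 → 163 → 99 → 593 → 499 → 849 → 595 → 593  — not base-5 4-happy
24: 24 → 512 → 288 → 114 → 528 → 338 → 194 → 354 → 528  — not base-5 4-happy
25: 25 → 1  — base-5 4-happy
26: 26 → 2 → 16 → 82 → 98 → 418 → 244 → 594 → 674 → 514 → 528 → 338 → 194 → 354 → 528  — not base-5 4-happy
27: 27 → 17 → 97 → 353 → 353  — not base-5 4-happy
base-5 4-happy: 25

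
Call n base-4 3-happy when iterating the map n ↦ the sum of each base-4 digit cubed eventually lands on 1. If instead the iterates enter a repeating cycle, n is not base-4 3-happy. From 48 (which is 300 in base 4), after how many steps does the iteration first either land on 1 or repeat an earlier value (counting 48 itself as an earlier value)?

48 = (3,0,0)_4 → 3³ + 0³ + 0³ = 27
27 = (1,2,3)_4 → 1³ + 2³ + 3³ = 36
36 = (2,1,0)_4 → 2³ + 1³ + 0³ = 9
9 = (2,1)_4 → 2³ + 1³ = 9  — 9 repeats.
That took 4 steps.

4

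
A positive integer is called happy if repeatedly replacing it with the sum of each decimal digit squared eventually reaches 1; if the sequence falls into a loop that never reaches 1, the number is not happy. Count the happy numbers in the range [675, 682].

675: 675 → 110 → 2 → 4 → 16 → 37 → 58 → 89 → 145 → 42 → 20 → 4  — not happy
676: 676 → 121 → 6 → 36 → 45 → 41 → 17 → 50 → 25 → 29 → 85 → 89 → 145 → 42 → 20 → 4 → 16 → 37 → 58 → 89  — not happy
677: 677 → 134 → 26 → 40 → 16 → 37 → 58 → 89 → 145 → 42 → 20 → 4 → 16  — not happy
678: 678 → 149 → 98 → 145 → 42 → 20 → 4 → 16 → 37 → 58 → 89 → 145  — not happy
679: 679 → 166 → 73 → 58 → 89 → 145 → 42 → 20 → 4 → 16 → 37 → 58  — not happy
680: 680 → 100 → 1  — happy
681: 681 → 101 → 2 → 4 → 16 → 37 → 58 → 89 → 145 → 42 → 20 → 4  — not happy
682: 682 → 104 → 17 → 50 → 25 → 29 → 85 → 89 → 145 → 42 → 20 → 4 → 16 → 37 → 58 → 89  — not happy
happy: 680

1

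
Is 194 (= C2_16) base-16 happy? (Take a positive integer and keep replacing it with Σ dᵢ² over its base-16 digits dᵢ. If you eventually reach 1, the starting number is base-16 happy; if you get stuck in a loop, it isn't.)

not base-16 happy

194 = (12,2)_16 → 148
148 = (9,4)_16 → 97
97 = (6,1)_16 → 37
37 = (2,5)_16 → 29
29 = (1,13)_16 → 170
170 = (10,10)_16 → 200
200 = (12,8)_16 → 208
208 = (13,0)_16 → 169
169 = (10,9)_16 → 181
181 = (11,5)_16 → 146
146 = (9,2)_16 → 85
85 = (5,5)_16 → 50
50 = (3,2)_16 → 13
13 = (13)_16 → 169  — 169 already seen; the sequence cycles without reaching 1.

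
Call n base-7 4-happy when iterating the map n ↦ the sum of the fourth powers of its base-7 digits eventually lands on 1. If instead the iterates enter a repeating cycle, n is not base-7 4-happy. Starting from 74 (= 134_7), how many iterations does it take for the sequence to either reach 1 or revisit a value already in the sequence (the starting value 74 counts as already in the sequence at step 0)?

74 = (1,3,4)_7 → 1⁴ + 3⁴ + 4⁴ = 338
338 = (6,6,2)_7 → 6⁴ + 6⁴ + 2⁴ = 2608
2608 = (1,0,4,1,4)_7 → 1⁴ + 0⁴ + 4⁴ + 1⁴ + 4⁴ = 514
514 = (1,3,3,3)_7 → 1⁴ + 3⁴ + 3⁴ + 3⁴ = 244
244 = (4,6,6)_7 → 4⁴ + 6⁴ + 6⁴ = 2848
2848 = (1,1,2,0,6)_7 → 1⁴ + 1⁴ + 2⁴ + 0⁴ + 6⁴ = 1314
1314 = (3,5,5,5)_7 → 3⁴ + 5⁴ + 5⁴ + 5⁴ = 1956
1956 = (5,4,6,3)_7 → 5⁴ + 4⁴ + 6⁴ + 3⁴ = 2258
2258 = (6,4,0,4)_7 → 6⁴ + 4⁴ + 0⁴ + 4⁴ = 1808
1808 = (5,1,6,2)_7 → 5⁴ + 1⁴ + 6⁴ + 2⁴ = 1938
1938 = (5,4,3,6)_7 → 5⁴ + 4⁴ + 3⁴ + 6⁴ = 2258  — 2258 repeats.
That took 11 steps.

11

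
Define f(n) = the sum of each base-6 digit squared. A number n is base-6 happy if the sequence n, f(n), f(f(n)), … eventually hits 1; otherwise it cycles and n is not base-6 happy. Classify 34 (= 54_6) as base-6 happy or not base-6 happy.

34 = (5,4)_6 → 5² + 4² = 41
41 = (1,0,5)_6 → 1² + 0² + 5² = 26
26 = (4,2)_6 → 4² + 2² = 20
20 = (3,2)_6 → 3² + 2² = 13
13 = (2,1)_6 → 2² + 1² = 5
5 = (5)_6 → 5² = 25
25 = (4,1)_6 → 4² + 1² = 17
17 = (2,5)_6 → 2² + 5² = 29
29 = (4,5)_6 → 4² + 5² = 41  — 41 already seen; the sequence cycles without reaching 1.

not base-6 happy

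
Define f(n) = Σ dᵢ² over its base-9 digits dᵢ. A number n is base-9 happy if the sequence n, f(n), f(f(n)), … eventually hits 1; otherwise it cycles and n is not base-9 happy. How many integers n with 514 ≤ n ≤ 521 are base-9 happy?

514: 514 → 46 → 26 → 68 → 74 → 68  — not base-9 happy
515: 515 → 49 → 41 → 41  — not base-9 happy
516: 516 → 54 → 36 → 16 → 50 → 50  — not base-9 happy
517: 517 → 61 → 85 → 17 → 65 → 53 → 89 → 65  — not base-9 happy
518: 518 → 70 → 98 → 66 → 58 → 52 → 74 → 68 → 74  — not base-9 happy
519: 519 → 81 → 1  — base-9 happy
520: 520 → 94 → 18 → 4 → 16 → 50 → 50  — not base-9 happy
521: 521 → 109 → 11 → 5 → 25 → 53 → 89 → 65 → 53  — not base-9 happy
base-9 happy: 519

1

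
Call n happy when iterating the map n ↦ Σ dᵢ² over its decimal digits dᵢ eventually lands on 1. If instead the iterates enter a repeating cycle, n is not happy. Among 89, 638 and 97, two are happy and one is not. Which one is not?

89

89: 89 → 145 → 42 → 20 → 4 → 16 → 37 → 58 → 89  — repeats 89 (not happy)
638: 638 → 109 → 82 → 68 → 100 → 1  — reaches 1 (happy)
97: 97 → 130 → 10 → 1  — reaches 1 (happy)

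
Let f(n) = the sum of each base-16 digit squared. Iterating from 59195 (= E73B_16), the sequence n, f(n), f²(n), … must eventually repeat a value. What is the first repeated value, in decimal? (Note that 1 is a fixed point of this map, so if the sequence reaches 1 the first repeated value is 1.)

169

59195 = (14,7,3,11)_16 → 14² + 7² + 3² + 11² = 375
375 = (1,7,7)_16 → 1² + 7² + 7² = 99
99 = (6,3)_16 → 6² + 3² = 45
45 = (2,13)_16 → 2² + 13² = 173
173 = (10,13)_16 → 10² + 13² = 269
269 = (1,0,13)_16 → 1² + 0² + 13² = 170
170 = (10,10)_16 → 10² + 10² = 200
200 = (12,8)_16 → 12² + 8² = 208
208 = (13,0)_16 → 13² + 0² = 169
169 = (10,9)_16 → 10² + 9² = 181
181 = (11,5)_16 → 11² + 5² = 146
146 = (9,2)_16 → 9² + 2² = 85
85 = (5,5)_16 → 5² + 5² = 50
50 = (3,2)_16 → 3² + 2² = 13
13 = (13)_16 → 13² = 169  — 169 already appeared earlier.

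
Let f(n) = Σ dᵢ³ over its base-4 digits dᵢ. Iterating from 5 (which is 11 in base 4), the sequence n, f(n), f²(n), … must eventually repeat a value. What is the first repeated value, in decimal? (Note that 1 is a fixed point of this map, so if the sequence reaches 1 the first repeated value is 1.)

5 = (1,1)_4 → 1³ + 1³ = 1 + 1 = 2
2 = (2)_4 → 2³ = 8
8 = (2,0)_4 → 2³ + 0³ = 8 + 0 = 8  — 8 already appeared earlier.

8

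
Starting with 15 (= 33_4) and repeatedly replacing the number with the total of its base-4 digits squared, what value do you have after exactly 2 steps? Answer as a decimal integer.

5

15 = (3,3)_4 → 3² + 3² = 9 + 9 = 18
18 = (1,0,2)_4 → 1² + 0² + 2² = 1 + 0 + 4 = 5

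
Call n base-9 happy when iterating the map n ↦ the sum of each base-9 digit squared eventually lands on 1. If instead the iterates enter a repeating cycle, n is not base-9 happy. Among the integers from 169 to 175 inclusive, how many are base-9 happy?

1

169: 169 → 53 → 89 → 65 → 53  (repeats 53)
170: 170 → 68 → 74 → 68  (repeats 68)
171: 171 → 5 → 25 → 53 → 89 → 65 → 53  (repeats 53)
172: 172 → 6 → 36 → 16 → 50 → 50  (repeats 50)
173: 173 → 9 → 1  (reaches 1)
174: 174 → 14 → 26 → 68 → 74 → 68  (repeats 68)
175: 175 → 21 → 13 → 17 → 65 → 53 → 89 → 65  (repeats 65)
base-9 happy: 173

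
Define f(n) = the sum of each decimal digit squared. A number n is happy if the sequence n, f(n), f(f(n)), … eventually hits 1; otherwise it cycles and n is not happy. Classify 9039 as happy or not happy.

not happy

9039 → 9² + 0² + 3² + 9² = 171
171 → 1² + 7² + 1² = 51
51 → 5² + 1² = 26
26 → 2² + 6² = 40
40 → 4² + 0² = 16
16 → 1² + 6² = 37
37 → 3² + 7² = 58
58 → 5² + 8² = 89
89 → 8² + 9² = 145
145 → 1² + 4² + 5² = 42
42 → 4² + 2² = 20
20 → 2² + 0² = 4
4 → 4² = 16  — 16 already seen; the sequence cycles without reaching 1.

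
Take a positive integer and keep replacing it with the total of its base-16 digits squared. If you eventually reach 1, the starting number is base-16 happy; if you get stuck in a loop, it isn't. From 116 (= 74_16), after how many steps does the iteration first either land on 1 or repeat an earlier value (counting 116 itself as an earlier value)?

116 = (7,4)_16 → 7² + 4² = 49 + 16 = 65
65 = (4,1)_16 → 4² + 1² = 16 + 1 = 17
17 = (1,1)_16 → 1² + 1² = 1 + 1 = 2
2 = (2)_16 → 2² = 4
4 = (4)_16 → 4² = 16
16 = (1,0)_16 → 1² + 0² = 1 + 0 = 1  — reached 1.
That took 6 steps.

6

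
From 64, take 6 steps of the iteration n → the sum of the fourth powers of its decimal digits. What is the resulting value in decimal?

64 → 1552
1552 → 1267
1267 → 3714
3714 → 2739
2739 → 9059
9059 → 13747

13747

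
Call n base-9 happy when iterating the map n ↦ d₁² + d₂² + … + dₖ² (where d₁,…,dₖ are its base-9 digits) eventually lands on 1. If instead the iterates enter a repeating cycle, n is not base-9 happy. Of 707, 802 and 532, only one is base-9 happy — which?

707: 707 → 125 → 81 → 1  — reaches 1 (base-9 happy)
802: 802 → 66 → 58 → 52 → 74 → 68 → 74  — repeats 74 (not base-9 happy)
532: 532 → 62 → 100 → 6 → 36 → 16 → 50 → 50  — repeats 50 (not base-9 happy)

707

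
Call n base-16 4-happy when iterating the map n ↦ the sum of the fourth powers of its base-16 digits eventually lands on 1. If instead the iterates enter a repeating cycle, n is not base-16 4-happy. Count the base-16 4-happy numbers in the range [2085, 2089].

2085: 2085 → 4737 → 4114 → 18 → 17 → 2 → 16 → 1  — base-16 4-happy
2086: 2086 → 5408 → 642 → 4128 → 17 → 2 → 16 → 1  — base-16 4-happy
2087: 2087 → 6513 → 8964 → 353 → 1298 → 642 → 4128 → 17 → 2 → 16 → 1  — base-16 4-happy
2088: 2088 → 8208 → 17 → 2 → 16 → 1  — base-16 4-happy
2089: 2089 → 10673 → 21219 → 39138 → 49089 → 86003 → 101588 → 53650 → 35139 → 10994 → 60657 → 109778 → 59314 → 55474 → 47314 → 47314  — not base-16 4-happy
base-16 4-happy: 2085, 2086, 2087, 2088

4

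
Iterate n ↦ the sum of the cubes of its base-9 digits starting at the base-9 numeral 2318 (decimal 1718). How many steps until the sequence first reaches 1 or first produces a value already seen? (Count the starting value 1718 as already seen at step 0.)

15

1718 = (2,3,1,8)_9 → 2³ + 3³ + 1³ + 8³ = 8 + 27 + 1 + 512 = 548
548 = (6,6,8)_9 → 6³ + 6³ + 8³ = 216 + 216 + 512 = 944
944 = (1,2,5,8)_9 → 1³ + 2³ + 5³ + 8³ = 1 + 8 + 125 + 512 = 646
646 = (7,8,7)_9 → 7³ + 8³ + 7³ = 343 + 512 + 343 = 1198
1198 = (1,5,7,1)_9 → 1³ + 5³ + 7³ + 1³ = 1 + 125 + 343 + 1 = 470
470 = (5,7,2)_9 → 5³ + 7³ + 2³ = 125 + 343 + 8 = 476
476 = (5,7,8)_9 → 5³ + 7³ + 8³ = 125 + 343 + 512 = 980
980 = (1,3,0,8)_9 → 1³ + 3³ + 0³ + 8³ = 1 + 27 + 0 + 512 = 540
540 = (6,6,0)_9 → 6³ + 6³ + 0³ = 216 + 216 + 0 = 432
432 = (5,3,0)_9 → 5³ + 3³ + 0³ = 125 + 27 + 0 = 152
152 = (1,7,8)_9 → 1³ + 7³ + 8³ = 1 + 343 + 512 = 856
856 = (1,1,5,1)_9 → 1³ + 1³ + 5³ + 1³ = 1 + 1 + 125 + 1 = 128
128 = (1,5,2)_9 → 1³ + 5³ + 2³ = 1 + 125 + 8 = 134
134 = (1,5,8)_9 → 1³ + 5³ + 8³ = 1 + 125 + 512 = 638
638 = (7,7,8)_9 → 7³ + 7³ + 8³ = 343 + 343 + 512 = 1198  — 1198 repeats.
That took 15 steps.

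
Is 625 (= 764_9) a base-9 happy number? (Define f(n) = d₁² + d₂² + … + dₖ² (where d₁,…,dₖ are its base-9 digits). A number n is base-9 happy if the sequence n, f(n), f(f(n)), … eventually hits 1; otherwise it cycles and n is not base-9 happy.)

625 = (7,6,4)_9 → 7² + 6² + 4² = 101
101 = (1,2,2)_9 → 1² + 2² + 2² = 9
9 = (1,0)_9 → 1² + 0² = 1  — reached 1.

base-9 happy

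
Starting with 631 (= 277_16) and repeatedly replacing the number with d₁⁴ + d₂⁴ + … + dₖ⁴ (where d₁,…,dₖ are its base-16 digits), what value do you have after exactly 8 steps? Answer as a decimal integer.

16

631 = (2,7,7)_16 → 2⁴ + 7⁴ + 7⁴ = 16 + 2401 + 2401 = 4818
4818 = (1,2,13,2)_16 → 1⁴ + 2⁴ + 13⁴ + 2⁴ = 1 + 16 + 28561 + 16 = 28594
28594 = (6,15,11,2)_16 → 6⁴ + 15⁴ + 11⁴ + 2⁴ = 1296 + 50625 + 14641 + 16 = 66578
66578 = (1,0,4,1,2)_16 → 1⁴ + 0⁴ + 4⁴ + 1⁴ + 2⁴ = 1 + 0 + 256 + 1 + 16 = 274
274 = (1,1,2)_16 → 1⁴ + 1⁴ + 2⁴ = 1 + 1 + 16 = 18
18 = (1,2)_16 → 1⁴ + 2⁴ = 1 + 16 = 17
17 = (1,1)_16 → 1⁴ + 1⁴ = 1 + 1 = 2
2 = (2)_16 → 2⁴ = 16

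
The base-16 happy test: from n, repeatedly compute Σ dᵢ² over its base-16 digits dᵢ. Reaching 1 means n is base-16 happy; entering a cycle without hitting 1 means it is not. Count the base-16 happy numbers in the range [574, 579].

3

574: 574 → 209 → 170 → 200 → 208 → 169 → 181 → 146 → 85 → 50 → 13 → 169  — not base-16 happy
575: 575 → 238 → 392 → 129 → 65 → 17 → 2 → 4 → 16 → 1  — base-16 happy
576: 576 → 20 → 17 → 2 → 4 → 16 → 1  — base-16 happy
577: 577 → 21 → 26 → 101 → 61 → 178 → 125 → 218 → 269 → 170 → 200 → 208 → 169 → 181 → 146 → 85 → 50 → 13 → 169  — not base-16 happy
578: 578 → 24 → 65 → 17 → 2 → 4 → 16 → 1  — base-16 happy
579: 579 → 29 → 170 → 200 → 208 → 169 → 181 → 146 → 85 → 50 → 13 → 169  — not base-16 happy
base-16 happy: 575, 576, 578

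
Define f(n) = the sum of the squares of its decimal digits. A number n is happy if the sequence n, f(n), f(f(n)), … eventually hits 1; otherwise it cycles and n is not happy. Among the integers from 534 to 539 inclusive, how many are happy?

534: 534 → 50 → 25 → 29 → 85 → 89 → 145 → 42 → 20 → 4 → 16 → 37 → 58 → 89  (repeats 89)
535: 535 → 59 → 106 → 37 → 58 → 89 → 145 → 42 → 20 → 4 → 16 → 37  (repeats 37)
536: 536 → 70 → 49 → 97 → 130 → 10 → 1  (reaches 1)
537: 537 → 83 → 73 → 58 → 89 → 145 → 42 → 20 → 4 → 16 → 37 → 58  (repeats 58)
538: 538 → 98 → 145 → 42 → 20 → 4 → 16 → 37 → 58 → 89 → 145  (repeats 145)
539: 539 → 115 → 27 → 53 → 34 → 25 → 29 → 85 → 89 → 145 → 42 → 20 → 4 → 16 → 37 → 58 → 89  (repeats 89)
happy: 536

1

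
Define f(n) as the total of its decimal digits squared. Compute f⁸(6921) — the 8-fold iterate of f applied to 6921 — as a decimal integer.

89

6921 → 6² + 9² + 2² + 1² = 122
122 → 1² + 2² + 2² = 9
9 → 9² = 81
81 → 8² + 1² = 65
65 → 6² + 5² = 61
61 → 6² + 1² = 37
37 → 3² + 7² = 58
58 → 5² + 8² = 89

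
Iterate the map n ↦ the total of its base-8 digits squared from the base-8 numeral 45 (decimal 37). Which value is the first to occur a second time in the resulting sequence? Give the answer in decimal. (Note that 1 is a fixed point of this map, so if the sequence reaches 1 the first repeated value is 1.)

37 = (4,5)_8 → 41
41 = (5,1)_8 → 26
26 = (3,2)_8 → 13
13 = (1,5)_8 → 26  — 26 already appeared earlier.

26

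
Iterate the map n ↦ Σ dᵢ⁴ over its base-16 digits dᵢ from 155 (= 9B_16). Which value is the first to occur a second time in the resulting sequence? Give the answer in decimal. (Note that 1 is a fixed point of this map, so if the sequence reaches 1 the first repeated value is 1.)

155 = (9,11)_16 → 9⁴ + 11⁴ = 6561 + 14641 = 21202
21202 = (5,2,13,2)_16 → 5⁴ + 2⁴ + 13⁴ + 2⁴ = 625 + 16 + 28561 + 16 = 29218
29218 = (7,2,2,2)_16 → 7⁴ + 2⁴ + 2⁴ + 2⁴ = 2401 + 16 + 16 + 16 = 2449
2449 = (9,9,1)_16 → 9⁴ + 9⁴ + 1⁴ = 6561 + 6561 + 1 = 13123
13123 = (3,3,4,3)_16 → 3⁴ + 3⁴ + 4⁴ + 3⁴ = 81 + 81 + 256 + 81 = 499
499 = (1,15,3)_16 → 1⁴ + 15⁴ + 3⁴ = 1 + 50625 + 81 = 50707
50707 = (12,6,1,3)_16 → 12⁴ + 6⁴ + 1⁴ + 3⁴ = 20736 + 1296 + 1 + 81 = 22114
22114 = (5,6,6,2)_16 → 5⁴ + 6⁴ + 6⁴ + 2⁴ = 625 + 1296 + 1296 + 16 = 3233
3233 = (12,10,1)_16 → 12⁴ + 10⁴ + 1⁴ = 20736 + 10000 + 1 = 30737
30737 = (7,8,1,1)_16 → 7⁴ + 8⁴ + 1⁴ + 1⁴ = 2401 + 4096 + 1 + 1 = 6499
6499 = (1,9,6,3)_16 → 1⁴ + 9⁴ + 6⁴ + 3⁴ = 1 + 6561 + 1296 + 81 = 7939
7939 = (1,15,0,3)_16 → 1⁴ + 15⁴ + 0⁴ + 3⁴ = 1 + 50625 + 0 + 81 = 50707  — 50707 already appeared earlier.

50707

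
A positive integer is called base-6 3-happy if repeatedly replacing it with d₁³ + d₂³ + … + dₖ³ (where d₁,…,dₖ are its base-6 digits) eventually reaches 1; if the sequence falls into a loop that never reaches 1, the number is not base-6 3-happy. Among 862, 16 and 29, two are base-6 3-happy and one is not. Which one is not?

16

862: 862 → 341 → 161 → 197 → 258 → 3 → 27 → 91 → 36 → 1  — reaches 1 (base-6 3-happy)
16: 16 → 72 → 8 → 9 → 28 → 128 → 62 → 73 → 9  — repeats 9 (not base-6 3-happy)
29: 29 → 189 → 153 → 92 → 43 → 3 → 27 → 91 → 36 → 1  — reaches 1 (base-6 3-happy)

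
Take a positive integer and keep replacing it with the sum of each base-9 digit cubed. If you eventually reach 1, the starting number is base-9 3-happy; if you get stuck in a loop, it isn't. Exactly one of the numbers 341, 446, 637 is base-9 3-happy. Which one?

341

341: 341 → 577 → 345 → 99 → 9 → 1  — reaches 1 (base-9 3-happy)
446: 446 → 314 → 882 → 514 → 244 → 28 → 28  — repeats 28 (not base-9 3-happy)
637: 637 → 1029 → 271 → 55 → 217 → 225 → 351 → 91 → 3 → 27 → 27  — repeats 27 (not base-9 3-happy)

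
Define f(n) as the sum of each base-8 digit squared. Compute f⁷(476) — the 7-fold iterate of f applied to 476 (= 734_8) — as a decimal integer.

16

476 = (7,3,4)_8 → 74
74 = (1,1,2)_8 → 6
6 = (6)_8 → 36
36 = (4,4)_8 → 32
32 = (4,0)_8 → 16
16 = (2,0)_8 → 4
4 = (4)_8 → 16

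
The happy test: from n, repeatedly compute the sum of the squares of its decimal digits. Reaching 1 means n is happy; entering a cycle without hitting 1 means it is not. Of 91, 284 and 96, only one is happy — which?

91: 91 → 82 → 68 → 100 → 1  — reaches 1 (happy)
284: 284 → 84 → 80 → 64 → 52 → 29 → 85 → 89 → 145 → 42 → 20 → 4 → 16 → 37 → 58 → 89  — repeats 89 (not happy)
96: 96 → 117 → 51 → 26 → 40 → 16 → 37 → 58 → 89 → 145 → 42 → 20 → 4 → 16  — repeats 16 (not happy)

91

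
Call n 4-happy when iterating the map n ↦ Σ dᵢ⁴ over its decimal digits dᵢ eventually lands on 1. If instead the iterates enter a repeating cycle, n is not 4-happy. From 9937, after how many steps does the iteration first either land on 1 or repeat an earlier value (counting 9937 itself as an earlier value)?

4

9937 → 9⁴ + 9⁴ + 3⁴ + 7⁴ = 6561 + 6561 + 81 + 2401 = 15604
15604 → 1⁴ + 5⁴ + 6⁴ + 0⁴ + 4⁴ = 1 + 625 + 1296 + 0 + 256 = 2178
2178 → 2⁴ + 1⁴ + 7⁴ + 8⁴ = 16 + 1 + 2401 + 4096 = 6514
6514 → 6⁴ + 5⁴ + 1⁴ + 4⁴ = 1296 + 625 + 1 + 256 = 2178  — 2178 repeats.
That took 4 steps.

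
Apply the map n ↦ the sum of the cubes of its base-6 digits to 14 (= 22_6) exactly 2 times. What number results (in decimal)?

14 = (2,2)_6 → 2³ + 2³ = 8 + 8 = 16
16 = (2,4)_6 → 2³ + 4³ = 8 + 64 = 72

72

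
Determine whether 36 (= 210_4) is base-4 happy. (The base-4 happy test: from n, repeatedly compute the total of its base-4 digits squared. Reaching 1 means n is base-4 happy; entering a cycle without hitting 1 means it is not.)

36 = (2,1,0)_4 → 2² + 1² + 0² = 4 + 1 + 0 = 5
5 = (1,1)_4 → 1² + 1² = 1 + 1 = 2
2 = (2)_4 → 2² = 4
4 = (1,0)_4 → 1² + 0² = 1 + 0 = 1  — reached 1.

base-4 happy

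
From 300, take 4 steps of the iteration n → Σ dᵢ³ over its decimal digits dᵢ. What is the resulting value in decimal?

300 → 27
27 → 351
351 → 153
153 → 153

153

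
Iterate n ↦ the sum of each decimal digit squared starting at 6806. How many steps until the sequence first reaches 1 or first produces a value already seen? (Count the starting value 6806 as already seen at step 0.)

6806 → 136
136 → 46
46 → 52
52 → 29
29 → 85
85 → 89
89 → 145
145 → 42
42 → 20
20 → 4
4 → 16
16 → 37
37 → 58
58 → 89  — 89 repeats.
That took 14 steps.

14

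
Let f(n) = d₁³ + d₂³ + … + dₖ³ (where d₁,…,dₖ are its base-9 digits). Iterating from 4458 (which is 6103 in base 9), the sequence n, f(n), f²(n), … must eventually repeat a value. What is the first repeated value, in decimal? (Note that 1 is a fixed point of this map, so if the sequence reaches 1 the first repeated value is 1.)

28

4458 = (6,1,0,3)_9 → 6³ + 1³ + 0³ + 3³ = 244
244 = (3,0,1)_9 → 3³ + 0³ + 1³ = 28
28 = (3,1)_9 → 3³ + 1³ = 28  — 28 already appeared earlier.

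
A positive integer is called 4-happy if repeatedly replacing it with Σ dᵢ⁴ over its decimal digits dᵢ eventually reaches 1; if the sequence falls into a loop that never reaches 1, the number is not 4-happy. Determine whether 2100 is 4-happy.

2100 → 2⁴ + 1⁴ + 0⁴ + 0⁴ = 17
17 → 1⁴ + 7⁴ = 2402
2402 → 2⁴ + 4⁴ + 0⁴ + 2⁴ = 288
288 → 2⁴ + 8⁴ + 8⁴ = 8208
8208 → 8⁴ + 2⁴ + 0⁴ + 8⁴ = 8208  — 8208 already seen; the sequence cycles without reaching 1.

not 4-happy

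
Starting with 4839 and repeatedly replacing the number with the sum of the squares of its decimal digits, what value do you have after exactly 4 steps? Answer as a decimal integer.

4839 → 4² + 8² + 3² + 9² = 16 + 64 + 9 + 81 = 170
170 → 1² + 7² + 0² = 1 + 49 + 0 = 50
50 → 5² + 0² = 25 + 0 = 25
25 → 2² + 5² = 4 + 25 = 29

29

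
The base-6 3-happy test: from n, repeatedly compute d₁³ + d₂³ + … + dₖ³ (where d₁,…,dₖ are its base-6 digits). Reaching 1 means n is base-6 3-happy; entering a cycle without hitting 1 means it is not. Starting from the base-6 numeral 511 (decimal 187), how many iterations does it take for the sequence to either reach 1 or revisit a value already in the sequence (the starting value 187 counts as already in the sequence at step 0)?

12

187 = (5,1,1)_6 → 5³ + 1³ + 1³ = 127
127 = (3,3,1)_6 → 3³ + 3³ + 1³ = 55
55 = (1,3,1)_6 → 1³ + 3³ + 1³ = 29
29 = (4,5)_6 → 4³ + 5³ = 189
189 = (5,1,3)_6 → 5³ + 1³ + 3³ = 153
153 = (4,1,3)_6 → 4³ + 1³ + 3³ = 92
92 = (2,3,2)_6 → 2³ + 3³ + 2³ = 43
43 = (1,1,1)_6 → 1³ + 1³ + 1³ = 3
3 = (3)_6 → 3³ = 27
27 = (4,3)_6 → 4³ + 3³ = 91
91 = (2,3,1)_6 → 2³ + 3³ + 1³ = 36
36 = (1,0,0)_6 → 1³ + 0³ + 0³ = 1  — reached 1.
That took 12 steps.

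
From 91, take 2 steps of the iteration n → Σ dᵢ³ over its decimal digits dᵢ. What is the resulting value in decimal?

370

91 → 9³ + 1³ = 729 + 1 = 730
730 → 7³ + 3³ + 0³ = 343 + 27 + 0 = 370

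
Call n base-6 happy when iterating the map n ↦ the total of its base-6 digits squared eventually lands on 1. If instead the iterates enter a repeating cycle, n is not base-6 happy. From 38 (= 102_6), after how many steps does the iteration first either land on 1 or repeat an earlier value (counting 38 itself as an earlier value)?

9

38 = (1,0,2)_6 → 5
5 = (5)_6 → 25
25 = (4,1)_6 → 17
17 = (2,5)_6 → 29
29 = (4,5)_6 → 41
41 = (1,0,5)_6 → 26
26 = (4,2)_6 → 20
20 = (3,2)_6 → 13
13 = (2,1)_6 → 5  — 5 repeats.
That took 9 steps.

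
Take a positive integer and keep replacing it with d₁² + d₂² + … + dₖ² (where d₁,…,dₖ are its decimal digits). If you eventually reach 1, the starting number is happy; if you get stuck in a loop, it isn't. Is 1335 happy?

1335 → 1² + 3² + 3² + 5² = 1 + 9 + 9 + 25 = 44
44 → 4² + 4² = 16 + 16 = 32
32 → 3² + 2² = 9 + 4 = 13
13 → 1² + 3² = 1 + 9 = 10
10 → 1² + 0² = 1 + 0 = 1  — reached 1.

happy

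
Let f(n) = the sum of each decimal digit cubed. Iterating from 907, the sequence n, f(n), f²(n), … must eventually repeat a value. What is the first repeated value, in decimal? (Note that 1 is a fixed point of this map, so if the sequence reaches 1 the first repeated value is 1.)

352

907 → 1072
1072 → 352
352 → 160
160 → 217
217 → 352  — 352 already appeared earlier.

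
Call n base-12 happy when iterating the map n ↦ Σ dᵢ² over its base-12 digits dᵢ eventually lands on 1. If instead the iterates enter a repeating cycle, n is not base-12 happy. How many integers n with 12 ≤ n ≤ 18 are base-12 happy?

1

12: 12 → 1  — base-12 happy
13: 13 → 2 → 4 → 16 → 17 → 26 → 8 → 64 → 41 → 34 → 104 → 128 → 164 → 66 → 61 → 26  — not base-12 happy
14: 14 → 5 → 25 → 5  — not base-12 happy
15: 15 → 10 → 100 → 80 → 100  — not base-12 happy
16: 16 → 17 → 26 → 8 → 64 → 41 → 34 → 104 → 128 → 164 → 66 → 61 → 26  — not base-12 happy
17: 17 → 26 → 8 → 64 → 41 → 34 → 104 → 128 → 164 → 66 → 61 → 26  — not base-12 happy
18: 18 → 37 → 10 → 100 → 80 → 100  — not base-12 happy
base-12 happy: 12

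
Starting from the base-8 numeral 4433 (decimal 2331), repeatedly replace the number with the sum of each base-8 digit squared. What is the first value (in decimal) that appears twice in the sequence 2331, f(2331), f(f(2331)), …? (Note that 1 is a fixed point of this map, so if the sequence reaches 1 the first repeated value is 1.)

25

2331 = (4,4,3,3)_8 → 50
50 = (6,2)_8 → 40
40 = (5,0)_8 → 25
25 = (3,1)_8 → 10
10 = (1,2)_8 → 5
5 = (5)_8 → 25  — 25 already appeared earlier.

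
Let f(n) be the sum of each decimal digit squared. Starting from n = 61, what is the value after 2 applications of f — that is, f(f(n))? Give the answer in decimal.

58

61 → 6² + 1² = 36 + 1 = 37
37 → 3² + 7² = 9 + 49 = 58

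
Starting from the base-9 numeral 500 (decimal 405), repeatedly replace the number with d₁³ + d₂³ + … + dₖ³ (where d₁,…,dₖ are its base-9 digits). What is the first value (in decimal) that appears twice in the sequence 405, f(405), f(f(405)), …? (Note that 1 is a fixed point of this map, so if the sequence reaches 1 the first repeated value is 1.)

405 = (5,0,0)_9 → 5³ + 0³ + 0³ = 125
125 = (1,4,8)_9 → 1³ + 4³ + 8³ = 577
577 = (7,1,1)_9 → 7³ + 1³ + 1³ = 345
345 = (4,2,3)_9 → 4³ + 2³ + 3³ = 99
99 = (1,2,0)_9 → 1³ + 2³ + 0³ = 9
9 = (1,0)_9 → 1³ + 0³ = 1  — reached the fixed point 1.
1 → 1, so 1 is the first repeated value.

1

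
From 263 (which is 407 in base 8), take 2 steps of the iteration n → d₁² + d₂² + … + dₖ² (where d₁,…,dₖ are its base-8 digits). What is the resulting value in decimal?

263 = (4,0,7)_8 → 65
65 = (1,0,1)_8 → 2

2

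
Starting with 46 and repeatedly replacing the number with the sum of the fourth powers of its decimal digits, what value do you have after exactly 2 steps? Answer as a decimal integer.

1267

46 → 4⁴ + 6⁴ = 1552
1552 → 1⁴ + 5⁴ + 5⁴ + 2⁴ = 1267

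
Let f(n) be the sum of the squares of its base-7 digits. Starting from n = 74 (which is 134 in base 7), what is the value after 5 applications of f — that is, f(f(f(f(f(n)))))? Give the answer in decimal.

10

74 = (1,3,4)_7 → 1² + 3² + 4² = 1 + 9 + 16 = 26
26 = (3,5)_7 → 3² + 5² = 9 + 25 = 34
34 = (4,6)_7 → 4² + 6² = 16 + 36 = 52
52 = (1,0,3)_7 → 1² + 0² + 3² = 1 + 0 + 9 = 10
10 = (1,3)_7 → 1² + 3² = 1 + 9 = 10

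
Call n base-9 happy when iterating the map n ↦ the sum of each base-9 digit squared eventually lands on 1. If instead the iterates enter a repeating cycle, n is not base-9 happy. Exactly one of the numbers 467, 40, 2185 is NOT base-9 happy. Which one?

40

467: 467 → 125 → 81 → 1  — reaches 1 (base-9 happy)
40: 40 → 32 → 34 → 58 → 52 → 74 → 68 → 74  — repeats 74 (not base-9 happy)
2185: 2185 → 181 → 9 → 1  — reaches 1 (base-9 happy)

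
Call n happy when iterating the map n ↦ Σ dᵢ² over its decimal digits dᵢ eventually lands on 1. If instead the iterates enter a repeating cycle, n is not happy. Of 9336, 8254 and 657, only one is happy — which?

9336: 9336 → 135 → 35 → 34 → 25 → 29 → 85 → 89 → 145 → 42 → 20 → 4 → 16 → 37 → 58 → 89  — repeats 89 (not happy)
8254: 8254 → 109 → 82 → 68 → 100 → 1  — reaches 1 (happy)
657: 657 → 110 → 2 → 4 → 16 → 37 → 58 → 89 → 145 → 42 → 20 → 4  — repeats 4 (not happy)

8254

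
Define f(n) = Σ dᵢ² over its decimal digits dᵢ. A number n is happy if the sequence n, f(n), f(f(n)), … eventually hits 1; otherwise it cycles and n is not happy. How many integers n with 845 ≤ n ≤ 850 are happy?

1

845: 845 → 105 → 26 → 40 → 16 → 37 → 58 → 89 → 145 → 42 → 20 → 4 → 16  (repeats 16)
846: 846 → 116 → 38 → 73 → 58 → 89 → 145 → 42 → 20 → 4 → 16 → 37 → 58  (repeats 58)
847: 847 → 129 → 86 → 100 → 1  (reaches 1)
848: 848 → 144 → 33 → 18 → 65 → 61 → 37 → 58 → 89 → 145 → 42 → 20 → 4 → 16 → 37  (repeats 37)
849: 849 → 161 → 38 → 73 → 58 → 89 → 145 → 42 → 20 → 4 → 16 → 37 → 58  (repeats 58)
850: 850 → 89 → 145 → 42 → 20 → 4 → 16 → 37 → 58 → 89  (repeats 89)
happy: 847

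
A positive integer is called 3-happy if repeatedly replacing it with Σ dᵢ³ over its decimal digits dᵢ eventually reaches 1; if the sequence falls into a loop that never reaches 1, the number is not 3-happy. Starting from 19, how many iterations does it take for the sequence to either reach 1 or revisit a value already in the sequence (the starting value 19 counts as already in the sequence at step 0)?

19 → 730
730 → 370
370 → 370  — 370 repeats.
That took 3 steps.

3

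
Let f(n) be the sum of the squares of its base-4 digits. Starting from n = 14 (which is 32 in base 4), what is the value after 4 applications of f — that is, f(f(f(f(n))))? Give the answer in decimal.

14 = (3,2)_4 → 3² + 2² = 13
13 = (3,1)_4 → 3² + 1² = 10
10 = (2,2)_4 → 2² + 2² = 8
8 = (2,0)_4 → 2² + 0² = 4

4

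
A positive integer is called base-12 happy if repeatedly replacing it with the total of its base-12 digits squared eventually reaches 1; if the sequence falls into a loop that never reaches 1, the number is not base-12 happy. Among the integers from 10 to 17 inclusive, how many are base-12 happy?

1

10: 10 → 100 → 80 → 100  — not base-12 happy
11: 11 → 121 → 101 → 89 → 74 → 40 → 25 → 5 → 25  — not base-12 happy
12: 12 → 1  — base-12 happy
13: 13 → 2 → 4 → 16 → 17 → 26 → 8 → 64 → 41 → 34 → 104 → 128 → 164 → 66 → 61 → 26  — not base-12 happy
14: 14 → 5 → 25 → 5  — not base-12 happy
15: 15 → 10 → 100 → 80 → 100  — not base-12 happy
16: 16 → 17 → 26 → 8 → 64 → 41 → 34 → 104 → 128 → 164 → 66 → 61 → 26  — not base-12 happy
17: 17 → 26 → 8 → 64 → 41 → 34 → 104 → 128 → 164 → 66 → 61 → 26  — not base-12 happy
base-12 happy: 12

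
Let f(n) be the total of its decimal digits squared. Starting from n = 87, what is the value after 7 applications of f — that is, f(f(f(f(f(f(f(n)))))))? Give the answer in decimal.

58

87 → 8² + 7² = 113
113 → 1² + 1² + 3² = 11
11 → 1² + 1² = 2
2 → 2² = 4
4 → 4² = 16
16 → 1² + 6² = 37
37 → 3² + 7² = 58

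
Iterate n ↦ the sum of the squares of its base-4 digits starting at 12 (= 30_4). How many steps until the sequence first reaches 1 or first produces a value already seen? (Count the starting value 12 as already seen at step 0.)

5

12 = (3,0)_4 → 3² + 0² = 9
9 = (2,1)_4 → 2² + 1² = 5
5 = (1,1)_4 → 1² + 1² = 2
2 = (2)_4 → 2² = 4
4 = (1,0)_4 → 1² + 0² = 1  — reached 1.
That took 5 steps.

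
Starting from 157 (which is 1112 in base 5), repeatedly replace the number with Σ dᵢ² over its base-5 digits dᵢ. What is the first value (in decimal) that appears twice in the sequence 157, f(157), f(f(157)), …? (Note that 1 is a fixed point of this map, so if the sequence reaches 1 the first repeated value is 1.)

157 = (1,1,1,2)_5 → 1² + 1² + 1² + 2² = 1 + 1 + 1 + 4 = 7
7 = (1,2)_5 → 1² + 2² = 1 + 4 = 5
5 = (1,0)_5 → 1² + 0² = 1 + 0 = 1  — reached the fixed point 1.
1 → 1, so 1 is the first repeated value.

1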